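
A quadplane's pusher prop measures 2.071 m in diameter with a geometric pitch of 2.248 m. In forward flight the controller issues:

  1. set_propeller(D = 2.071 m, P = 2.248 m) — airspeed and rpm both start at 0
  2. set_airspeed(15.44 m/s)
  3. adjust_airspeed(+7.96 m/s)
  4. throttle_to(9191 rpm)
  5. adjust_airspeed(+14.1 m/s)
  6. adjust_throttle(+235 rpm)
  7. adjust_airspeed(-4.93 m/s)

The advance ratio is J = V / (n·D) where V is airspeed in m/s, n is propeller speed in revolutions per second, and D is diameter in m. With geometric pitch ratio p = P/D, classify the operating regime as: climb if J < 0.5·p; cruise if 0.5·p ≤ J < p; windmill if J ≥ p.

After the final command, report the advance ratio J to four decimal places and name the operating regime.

set_propeller: D = 2.071 m, P = 2.248 m (p = P/D = 1.085466); state ← (V=0, rpm=0)
set_airspeed(15.44): V ← 15.44 m/s
adjust_airspeed(+7.96): V ← 15.44 +7.96 = 23.4 m/s
throttle_to(9191): rpm ← 9191
adjust_airspeed(+14.1): V ← 23.4 +14.1 = 37.5 m/s
adjust_throttle(+235): rpm ← 9191 +235 = 9426
adjust_airspeed(-4.93): V ← 37.5 -4.93 = 32.57 m/s
final state: V = 32.57 m/s, rpm = 9426 → n = rpm/60 = 157.100000 rev/s
J = V / (n·D) = 32.57 / (157.100000 × 2.071) = 0.100106
regime bands: climb J<0.5427 | cruise [0.5427, 1.0855) | windmill J≥1.0855
J = 0.1001 → climb

J = 0.1001, regime = climb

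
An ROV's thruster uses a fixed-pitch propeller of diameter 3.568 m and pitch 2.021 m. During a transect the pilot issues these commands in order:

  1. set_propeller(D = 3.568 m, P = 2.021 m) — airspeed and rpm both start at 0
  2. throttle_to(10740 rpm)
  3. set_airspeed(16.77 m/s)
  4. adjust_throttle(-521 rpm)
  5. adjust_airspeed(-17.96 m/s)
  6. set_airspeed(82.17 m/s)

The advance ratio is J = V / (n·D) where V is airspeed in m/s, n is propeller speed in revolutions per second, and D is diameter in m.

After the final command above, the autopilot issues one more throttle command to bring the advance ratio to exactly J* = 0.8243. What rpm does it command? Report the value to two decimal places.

rpm = 1676.31

set_propeller: D = 3.568 m, P = 2.021 m (p = P/D = 0.566424); state ← (V=0, rpm=0)
throttle_to(10740): rpm ← 10740
set_airspeed(16.77): V ← 16.77 m/s
adjust_throttle(-521): rpm ← 10740 -521 = 10219
adjust_airspeed(-17.96): V ← 16.77 -17.96 = -1.19 m/s
set_airspeed(82.17): V ← 82.17 m/s
final state: V = 82.17 m/s, rpm = 10219 → n = rpm/60 = 170.316667 rev/s
target J* = 0.8243; solve J* = V/(n·D) for n: n = V/(J*·D) = 82.17/(0.8243 × 3.568) = 27.938504 rev/s
rpm = 60·n = 1676.310216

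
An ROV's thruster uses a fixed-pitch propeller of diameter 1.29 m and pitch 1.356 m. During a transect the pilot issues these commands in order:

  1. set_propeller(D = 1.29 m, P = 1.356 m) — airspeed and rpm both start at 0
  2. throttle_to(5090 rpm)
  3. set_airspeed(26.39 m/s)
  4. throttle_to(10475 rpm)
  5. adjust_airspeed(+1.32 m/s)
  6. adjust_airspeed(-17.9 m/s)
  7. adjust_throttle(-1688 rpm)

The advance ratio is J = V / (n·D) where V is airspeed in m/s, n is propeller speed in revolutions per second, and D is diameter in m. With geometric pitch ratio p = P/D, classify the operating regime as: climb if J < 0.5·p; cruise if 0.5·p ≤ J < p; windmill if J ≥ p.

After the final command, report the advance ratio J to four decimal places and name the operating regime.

J = 0.0519, regime = climb

set_propeller: D = 1.29 m, P = 1.356 m (p = P/D = 1.051163); state ← (V=0, rpm=0)
throttle_to(5090): rpm ← 5090
set_airspeed(26.39): V ← 26.39 m/s
throttle_to(10475): rpm ← 10475
adjust_airspeed(+1.32): V ← 26.39 +1.32 = 27.71 m/s
adjust_airspeed(-17.9): V ← 27.71 -17.9 = 9.81 m/s
adjust_throttle(-1688): rpm ← 10475 -1688 = 8787
final state: V = 9.81 m/s, rpm = 8787 → n = rpm/60 = 146.450000 rev/s
J = V / (n·D) = 9.81 / (146.450000 × 1.29) = 0.051927
regime bands: climb J<0.5256 | cruise [0.5256, 1.0512) | windmill J≥1.0512
J = 0.0519 → climb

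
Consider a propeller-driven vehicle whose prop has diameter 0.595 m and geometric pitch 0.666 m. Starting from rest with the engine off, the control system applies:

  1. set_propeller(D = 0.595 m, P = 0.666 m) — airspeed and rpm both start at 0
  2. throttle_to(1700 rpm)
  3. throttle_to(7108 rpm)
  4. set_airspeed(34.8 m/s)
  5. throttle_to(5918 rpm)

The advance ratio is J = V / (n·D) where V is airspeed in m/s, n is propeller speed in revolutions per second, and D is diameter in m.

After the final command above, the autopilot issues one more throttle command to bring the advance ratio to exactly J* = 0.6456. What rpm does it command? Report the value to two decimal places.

set_propeller: D = 0.595 m, P = 0.666 m (p = P/D = 1.119328); state ← (V=0, rpm=0)
throttle_to(1700): rpm ← 1700
throttle_to(7108): rpm ← 7108
set_airspeed(34.8): V ← 34.8 m/s
throttle_to(5918): rpm ← 5918
final state: V = 34.8 m/s, rpm = 5918 → n = rpm/60 = 98.633333 rev/s
target J* = 0.6456; solve J* = V/(n·D) for n: n = V/(J*·D) = 34.8/(0.6456 × 0.595) = 90.593858 rev/s
rpm = 60·n = 5435.631502

rpm = 5435.63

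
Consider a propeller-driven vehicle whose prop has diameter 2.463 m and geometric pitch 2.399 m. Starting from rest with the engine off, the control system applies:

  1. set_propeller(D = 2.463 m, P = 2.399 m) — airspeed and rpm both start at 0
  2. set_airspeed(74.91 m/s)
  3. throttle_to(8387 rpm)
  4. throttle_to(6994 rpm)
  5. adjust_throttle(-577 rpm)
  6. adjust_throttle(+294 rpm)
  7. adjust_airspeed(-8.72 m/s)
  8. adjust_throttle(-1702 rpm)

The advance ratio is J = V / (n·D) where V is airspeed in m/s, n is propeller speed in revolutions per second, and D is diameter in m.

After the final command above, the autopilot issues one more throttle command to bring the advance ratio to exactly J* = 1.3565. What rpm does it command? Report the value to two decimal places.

rpm = 1188.66

set_propeller: D = 2.463 m, P = 2.399 m (p = P/D = 0.974015); state ← (V=0, rpm=0)
set_airspeed(74.91): V ← 74.91 m/s
throttle_to(8387): rpm ← 8387
throttle_to(6994): rpm ← 6994
adjust_throttle(-577): rpm ← 6994 -577 = 6417
adjust_throttle(+294): rpm ← 6417 +294 = 6711
adjust_airspeed(-8.72): V ← 74.91 -8.72 = 66.19 m/s
adjust_throttle(-1702): rpm ← 6711 -1702 = 5009
final state: V = 66.19 m/s, rpm = 5009 → n = rpm/60 = 83.483333 rev/s
target J* = 1.3565; solve J* = V/(n·D) for n: n = V/(J*·D) = 66.19/(1.3565 × 2.463) = 19.811081 rev/s
rpm = 60·n = 1188.664853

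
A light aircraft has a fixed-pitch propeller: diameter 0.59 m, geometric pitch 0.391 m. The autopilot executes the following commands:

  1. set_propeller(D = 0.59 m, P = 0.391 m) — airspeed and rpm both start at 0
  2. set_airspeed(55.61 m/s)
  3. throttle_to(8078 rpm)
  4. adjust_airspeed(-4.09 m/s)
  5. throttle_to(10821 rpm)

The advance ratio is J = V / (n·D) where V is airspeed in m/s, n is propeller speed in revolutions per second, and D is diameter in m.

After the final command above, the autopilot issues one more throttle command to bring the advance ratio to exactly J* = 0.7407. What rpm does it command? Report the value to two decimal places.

set_propeller: D = 0.59 m, P = 0.391 m (p = P/D = 0.662712); state ← (V=0, rpm=0)
set_airspeed(55.61): V ← 55.61 m/s
throttle_to(8078): rpm ← 8078
adjust_airspeed(-4.09): V ← 55.61 -4.09 = 51.52 m/s
throttle_to(10821): rpm ← 10821
final state: V = 51.52 m/s, rpm = 10821 → n = rpm/60 = 180.350000 rev/s
target J* = 0.7407; solve J* = V/(n·D) for n: n = V/(J*·D) = 51.52/(0.7407 × 0.59) = 117.891230 rev/s
rpm = 60·n = 7073.473787

rpm = 7073.47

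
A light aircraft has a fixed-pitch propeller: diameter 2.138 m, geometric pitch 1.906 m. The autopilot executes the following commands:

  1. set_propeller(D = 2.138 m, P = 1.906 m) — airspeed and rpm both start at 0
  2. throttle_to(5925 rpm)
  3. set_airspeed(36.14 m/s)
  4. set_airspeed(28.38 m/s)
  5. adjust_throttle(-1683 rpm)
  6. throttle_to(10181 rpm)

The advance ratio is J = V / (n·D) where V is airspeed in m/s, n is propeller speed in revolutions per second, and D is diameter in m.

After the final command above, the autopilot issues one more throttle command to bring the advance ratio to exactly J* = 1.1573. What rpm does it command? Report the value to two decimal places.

set_propeller: D = 2.138 m, P = 1.906 m (p = P/D = 0.891487); state ← (V=0, rpm=0)
throttle_to(5925): rpm ← 5925
set_airspeed(36.14): V ← 36.14 m/s
set_airspeed(28.38): V ← 28.38 m/s
adjust_throttle(-1683): rpm ← 5925 -1683 = 4242
throttle_to(10181): rpm ← 10181
final state: V = 28.38 m/s, rpm = 10181 → n = rpm/60 = 169.683333 rev/s
target J* = 1.1573; solve J* = V/(n·D) for n: n = V/(J*·D) = 28.38/(1.1573 × 2.138) = 11.469876 rev/s
rpm = 60·n = 688.192583

rpm = 688.19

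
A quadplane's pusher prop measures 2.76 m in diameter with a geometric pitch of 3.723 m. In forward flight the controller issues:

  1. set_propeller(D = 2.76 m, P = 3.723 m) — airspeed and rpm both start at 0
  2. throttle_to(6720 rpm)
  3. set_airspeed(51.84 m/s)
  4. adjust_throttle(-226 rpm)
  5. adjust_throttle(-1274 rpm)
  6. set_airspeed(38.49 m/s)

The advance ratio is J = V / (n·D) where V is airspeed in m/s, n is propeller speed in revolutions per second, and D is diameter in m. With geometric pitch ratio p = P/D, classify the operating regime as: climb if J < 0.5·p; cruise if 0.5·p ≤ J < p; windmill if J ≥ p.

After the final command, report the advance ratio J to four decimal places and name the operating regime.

J = 0.1603, regime = climb

set_propeller: D = 2.76 m, P = 3.723 m (p = P/D = 1.348913); state ← (V=0, rpm=0)
throttle_to(6720): rpm ← 6720
set_airspeed(51.84): V ← 51.84 m/s
adjust_throttle(-226): rpm ← 6720 -226 = 6494
adjust_throttle(-1274): rpm ← 6494 -1274 = 5220
set_airspeed(38.49): V ← 38.49 m/s
final state: V = 38.49 m/s, rpm = 5220 → n = rpm/60 = 87.000000 rev/s
J = V / (n·D) = 38.49 / (87.000000 × 2.76) = 0.160295
regime bands: climb J<0.6745 | cruise [0.6745, 1.3489) | windmill J≥1.3489
J = 0.1603 → climb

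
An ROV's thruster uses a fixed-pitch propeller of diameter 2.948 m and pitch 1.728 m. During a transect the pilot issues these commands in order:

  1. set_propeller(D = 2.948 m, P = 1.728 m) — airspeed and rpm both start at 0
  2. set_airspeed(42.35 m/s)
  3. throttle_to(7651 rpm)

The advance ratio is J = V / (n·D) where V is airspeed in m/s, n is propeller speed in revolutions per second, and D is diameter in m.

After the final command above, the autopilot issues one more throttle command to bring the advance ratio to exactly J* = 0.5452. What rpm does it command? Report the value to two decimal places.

set_propeller: D = 2.948 m, P = 1.728 m (p = P/D = 0.586160); state ← (V=0, rpm=0)
set_airspeed(42.35): V ← 42.35 m/s
throttle_to(7651): rpm ← 7651
final state: V = 42.35 m/s, rpm = 7651 → n = rpm/60 = 127.516667 rev/s
target J* = 0.5452; solve J* = V/(n·D) for n: n = V/(J*·D) = 42.35/(0.5452 × 2.948) = 26.349361 rev/s
rpm = 60·n = 1580.961663

rpm = 1580.96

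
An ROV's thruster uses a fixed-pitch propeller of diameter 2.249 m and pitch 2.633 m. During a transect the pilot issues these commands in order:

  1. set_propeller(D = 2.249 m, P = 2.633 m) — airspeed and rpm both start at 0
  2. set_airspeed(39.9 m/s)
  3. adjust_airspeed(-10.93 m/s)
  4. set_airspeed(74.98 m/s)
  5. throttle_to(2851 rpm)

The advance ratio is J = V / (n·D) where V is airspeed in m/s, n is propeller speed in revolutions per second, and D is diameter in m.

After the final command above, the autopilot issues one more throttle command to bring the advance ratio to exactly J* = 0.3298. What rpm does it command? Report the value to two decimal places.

set_propeller: D = 2.249 m, P = 2.633 m (p = P/D = 1.170743); state ← (V=0, rpm=0)
set_airspeed(39.9): V ← 39.9 m/s
adjust_airspeed(-10.93): V ← 39.9 -10.93 = 28.97 m/s
set_airspeed(74.98): V ← 74.98 m/s
throttle_to(2851): rpm ← 2851
final state: V = 74.98 m/s, rpm = 2851 → n = rpm/60 = 47.516667 rev/s
target J* = 0.3298; solve J* = V/(n·D) for n: n = V/(J*·D) = 74.98/(0.3298 × 2.249) = 101.089333 rev/s
rpm = 60·n = 6065.359956

rpm = 6065.36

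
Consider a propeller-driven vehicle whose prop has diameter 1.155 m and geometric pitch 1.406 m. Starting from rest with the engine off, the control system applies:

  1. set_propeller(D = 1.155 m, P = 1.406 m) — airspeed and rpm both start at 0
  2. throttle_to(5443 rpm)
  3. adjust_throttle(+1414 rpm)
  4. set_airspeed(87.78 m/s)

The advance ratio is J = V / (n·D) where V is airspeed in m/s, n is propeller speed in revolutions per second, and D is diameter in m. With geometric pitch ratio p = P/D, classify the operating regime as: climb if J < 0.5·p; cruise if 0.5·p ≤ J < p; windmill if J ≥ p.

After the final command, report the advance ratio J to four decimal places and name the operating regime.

J = 0.6650, regime = cruise

set_propeller: D = 1.155 m, P = 1.406 m (p = P/D = 1.217316); state ← (V=0, rpm=0)
throttle_to(5443): rpm ← 5443
adjust_throttle(+1414): rpm ← 5443 +1414 = 6857
set_airspeed(87.78): V ← 87.78 m/s
final state: V = 87.78 m/s, rpm = 6857 → n = rpm/60 = 114.283333 rev/s
J = V / (n·D) = 87.78 / (114.283333 × 1.155) = 0.665014
regime bands: climb J<0.6087 | cruise [0.6087, 1.2173) | windmill J≥1.2173
J = 0.6650 → cruise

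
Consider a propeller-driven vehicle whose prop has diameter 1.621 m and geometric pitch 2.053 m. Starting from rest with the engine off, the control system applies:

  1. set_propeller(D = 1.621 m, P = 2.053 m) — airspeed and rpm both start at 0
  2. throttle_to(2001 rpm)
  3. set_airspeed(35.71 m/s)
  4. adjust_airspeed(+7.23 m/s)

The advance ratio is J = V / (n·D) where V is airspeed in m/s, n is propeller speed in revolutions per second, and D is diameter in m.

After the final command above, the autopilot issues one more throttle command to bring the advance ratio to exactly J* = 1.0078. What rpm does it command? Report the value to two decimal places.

rpm = 1577.09

set_propeller: D = 1.621 m, P = 2.053 m (p = P/D = 1.266502); state ← (V=0, rpm=0)
throttle_to(2001): rpm ← 2001
set_airspeed(35.71): V ← 35.71 m/s
adjust_airspeed(+7.23): V ← 35.71 +7.23 = 42.94 m/s
final state: V = 42.94 m/s, rpm = 2001 → n = rpm/60 = 33.350000 rev/s
target J* = 1.0078; solve J* = V/(n·D) for n: n = V/(J*·D) = 42.94/(1.0078 × 1.621) = 26.284800 rev/s
rpm = 60·n = 1577.087980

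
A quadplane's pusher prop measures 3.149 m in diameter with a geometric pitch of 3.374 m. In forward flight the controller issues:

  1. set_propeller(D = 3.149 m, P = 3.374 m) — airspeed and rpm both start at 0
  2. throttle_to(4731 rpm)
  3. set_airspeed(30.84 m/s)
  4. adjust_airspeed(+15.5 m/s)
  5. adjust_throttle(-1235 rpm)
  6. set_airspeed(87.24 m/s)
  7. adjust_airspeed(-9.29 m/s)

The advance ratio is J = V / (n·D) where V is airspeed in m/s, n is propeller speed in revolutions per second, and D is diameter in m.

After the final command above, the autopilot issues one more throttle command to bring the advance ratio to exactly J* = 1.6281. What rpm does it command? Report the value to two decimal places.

rpm = 912.25

set_propeller: D = 3.149 m, P = 3.374 m (p = P/D = 1.071451); state ← (V=0, rpm=0)
throttle_to(4731): rpm ← 4731
set_airspeed(30.84): V ← 30.84 m/s
adjust_airspeed(+15.5): V ← 30.84 +15.5 = 46.34 m/s
adjust_throttle(-1235): rpm ← 4731 -1235 = 3496
set_airspeed(87.24): V ← 87.24 m/s
adjust_airspeed(-9.29): V ← 87.24 -9.29 = 77.95 m/s
final state: V = 77.95 m/s, rpm = 3496 → n = rpm/60 = 58.266667 rev/s
target J* = 1.6281; solve J* = V/(n·D) for n: n = V/(J*·D) = 77.95/(1.6281 × 3.149) = 15.204158 rev/s
rpm = 60·n = 912.249498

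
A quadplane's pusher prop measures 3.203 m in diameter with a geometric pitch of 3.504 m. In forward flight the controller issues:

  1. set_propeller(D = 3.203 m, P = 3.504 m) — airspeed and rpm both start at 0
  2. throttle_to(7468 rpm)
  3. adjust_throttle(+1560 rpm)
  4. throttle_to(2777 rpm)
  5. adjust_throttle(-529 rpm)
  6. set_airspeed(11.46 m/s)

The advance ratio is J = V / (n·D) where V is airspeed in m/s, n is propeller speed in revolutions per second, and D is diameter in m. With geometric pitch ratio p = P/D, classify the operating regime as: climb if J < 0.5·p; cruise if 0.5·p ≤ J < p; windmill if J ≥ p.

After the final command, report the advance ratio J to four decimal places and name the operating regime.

J = 0.0955, regime = climb

set_propeller: D = 3.203 m, P = 3.504 m (p = P/D = 1.093974); state ← (V=0, rpm=0)
throttle_to(7468): rpm ← 7468
adjust_throttle(+1560): rpm ← 7468 +1560 = 9028
throttle_to(2777): rpm ← 2777
adjust_throttle(-529): rpm ← 2777 -529 = 2248
set_airspeed(11.46): V ← 11.46 m/s
final state: V = 11.46 m/s, rpm = 2248 → n = rpm/60 = 37.466667 rev/s
J = V / (n·D) = 11.46 / (37.466667 × 3.203) = 0.095495
regime bands: climb J<0.5470 | cruise [0.5470, 1.0940) | windmill J≥1.0940
J = 0.0955 → climb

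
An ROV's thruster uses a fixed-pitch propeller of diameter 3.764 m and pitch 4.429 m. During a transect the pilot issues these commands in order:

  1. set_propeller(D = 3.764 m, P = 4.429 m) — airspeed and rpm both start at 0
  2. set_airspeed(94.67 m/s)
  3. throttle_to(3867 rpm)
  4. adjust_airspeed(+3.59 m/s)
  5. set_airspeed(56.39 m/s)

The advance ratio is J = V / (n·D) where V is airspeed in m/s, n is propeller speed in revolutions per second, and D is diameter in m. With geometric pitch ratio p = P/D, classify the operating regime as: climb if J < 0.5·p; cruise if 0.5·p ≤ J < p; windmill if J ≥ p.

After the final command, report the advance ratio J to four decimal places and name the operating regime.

set_propeller: D = 3.764 m, P = 4.429 m (p = P/D = 1.176674); state ← (V=0, rpm=0)
set_airspeed(94.67): V ← 94.67 m/s
throttle_to(3867): rpm ← 3867
adjust_airspeed(+3.59): V ← 94.67 +3.59 = 98.26 m/s
set_airspeed(56.39): V ← 56.39 m/s
final state: V = 56.39 m/s, rpm = 3867 → n = rpm/60 = 64.450000 rev/s
J = V / (n·D) = 56.39 / (64.450000 × 3.764) = 0.232450
regime bands: climb J<0.5883 | cruise [0.5883, 1.1767) | windmill J≥1.1767
J = 0.2325 → climb

J = 0.2325, regime = climb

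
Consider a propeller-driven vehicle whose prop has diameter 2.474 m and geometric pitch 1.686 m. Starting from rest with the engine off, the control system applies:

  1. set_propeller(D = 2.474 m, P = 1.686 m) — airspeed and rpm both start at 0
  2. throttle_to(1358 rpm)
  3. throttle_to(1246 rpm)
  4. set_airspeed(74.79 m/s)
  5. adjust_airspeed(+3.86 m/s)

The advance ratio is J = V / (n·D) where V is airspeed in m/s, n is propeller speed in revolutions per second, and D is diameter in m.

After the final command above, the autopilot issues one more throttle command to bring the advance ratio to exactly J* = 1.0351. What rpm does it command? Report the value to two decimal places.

rpm = 1842.76

set_propeller: D = 2.474 m, P = 1.686 m (p = P/D = 0.681487); state ← (V=0, rpm=0)
throttle_to(1358): rpm ← 1358
throttle_to(1246): rpm ← 1246
set_airspeed(74.79): V ← 74.79 m/s
adjust_airspeed(+3.86): V ← 74.79 +3.86 = 78.65 m/s
final state: V = 78.65 m/s, rpm = 1246 → n = rpm/60 = 20.766667 rev/s
target J* = 1.0351; solve J* = V/(n·D) for n: n = V/(J*·D) = 78.65/(1.0351 × 2.474) = 30.712610 rev/s
rpm = 60·n = 1842.756592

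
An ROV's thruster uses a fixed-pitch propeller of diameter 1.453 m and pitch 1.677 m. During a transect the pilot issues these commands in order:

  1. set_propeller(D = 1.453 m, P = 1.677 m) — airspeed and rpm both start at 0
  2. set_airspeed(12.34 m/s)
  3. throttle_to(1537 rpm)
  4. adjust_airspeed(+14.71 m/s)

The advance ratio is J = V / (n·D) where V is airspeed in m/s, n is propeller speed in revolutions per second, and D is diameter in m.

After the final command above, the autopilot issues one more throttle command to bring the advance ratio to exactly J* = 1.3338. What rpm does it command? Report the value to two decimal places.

rpm = 837.46

set_propeller: D = 1.453 m, P = 1.677 m (p = P/D = 1.154164); state ← (V=0, rpm=0)
set_airspeed(12.34): V ← 12.34 m/s
throttle_to(1537): rpm ← 1537
adjust_airspeed(+14.71): V ← 12.34 +14.71 = 27.05 m/s
final state: V = 27.05 m/s, rpm = 1537 → n = rpm/60 = 25.616667 rev/s
target J* = 1.3338; solve J* = V/(n·D) for n: n = V/(J*·D) = 27.05/(1.3338 × 1.453) = 13.957606 rev/s
rpm = 60·n = 837.456374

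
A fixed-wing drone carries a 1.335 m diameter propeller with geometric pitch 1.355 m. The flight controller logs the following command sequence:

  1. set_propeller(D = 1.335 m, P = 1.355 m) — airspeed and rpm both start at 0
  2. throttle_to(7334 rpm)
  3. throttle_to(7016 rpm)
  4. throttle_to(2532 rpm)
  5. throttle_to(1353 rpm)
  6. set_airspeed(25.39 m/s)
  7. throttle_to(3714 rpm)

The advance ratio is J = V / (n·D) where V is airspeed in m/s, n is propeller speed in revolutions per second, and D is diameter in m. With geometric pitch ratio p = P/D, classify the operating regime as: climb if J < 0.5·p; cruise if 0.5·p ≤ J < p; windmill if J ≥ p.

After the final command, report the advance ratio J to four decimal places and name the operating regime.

J = 0.3072, regime = climb

set_propeller: D = 1.335 m, P = 1.355 m (p = P/D = 1.014981); state ← (V=0, rpm=0)
throttle_to(7334): rpm ← 7334
throttle_to(7016): rpm ← 7016
throttle_to(2532): rpm ← 2532
throttle_to(1353): rpm ← 1353
set_airspeed(25.39): V ← 25.39 m/s
throttle_to(3714): rpm ← 3714
final state: V = 25.39 m/s, rpm = 3714 → n = rpm/60 = 61.900000 rev/s
J = V / (n·D) = 25.39 / (61.900000 × 1.335) = 0.307249
regime bands: climb J<0.5075 | cruise [0.5075, 1.0150) | windmill J≥1.0150
J = 0.3072 → climb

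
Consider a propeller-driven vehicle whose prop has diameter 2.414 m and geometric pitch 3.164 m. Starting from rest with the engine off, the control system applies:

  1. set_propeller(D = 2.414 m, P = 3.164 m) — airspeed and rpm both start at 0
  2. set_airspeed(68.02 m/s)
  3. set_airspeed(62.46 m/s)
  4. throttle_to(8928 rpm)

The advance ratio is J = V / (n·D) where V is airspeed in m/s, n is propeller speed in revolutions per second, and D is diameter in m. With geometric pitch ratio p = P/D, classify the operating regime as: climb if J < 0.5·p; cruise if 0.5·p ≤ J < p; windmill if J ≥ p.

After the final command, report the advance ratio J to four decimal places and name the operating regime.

set_propeller: D = 2.414 m, P = 3.164 m (p = P/D = 1.310688); state ← (V=0, rpm=0)
set_airspeed(68.02): V ← 68.02 m/s
set_airspeed(62.46): V ← 62.46 m/s
throttle_to(8928): rpm ← 8928
final state: V = 62.46 m/s, rpm = 8928 → n = rpm/60 = 148.800000 rev/s
J = V / (n·D) = 62.46 / (148.800000 × 2.414) = 0.173885
regime bands: climb J<0.6553 | cruise [0.6553, 1.3107) | windmill J≥1.3107
J = 0.1739 → climb

J = 0.1739, regime = climb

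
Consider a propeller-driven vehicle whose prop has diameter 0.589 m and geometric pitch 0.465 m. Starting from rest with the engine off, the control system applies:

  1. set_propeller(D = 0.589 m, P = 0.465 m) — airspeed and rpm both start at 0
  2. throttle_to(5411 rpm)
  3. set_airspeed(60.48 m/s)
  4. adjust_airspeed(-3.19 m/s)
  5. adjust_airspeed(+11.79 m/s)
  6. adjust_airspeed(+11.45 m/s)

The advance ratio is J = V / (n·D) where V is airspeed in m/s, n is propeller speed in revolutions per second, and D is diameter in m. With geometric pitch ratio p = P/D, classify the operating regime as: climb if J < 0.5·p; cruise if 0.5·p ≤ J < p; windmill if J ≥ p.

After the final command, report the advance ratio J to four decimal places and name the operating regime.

set_propeller: D = 0.589 m, P = 0.465 m (p = P/D = 0.789474); state ← (V=0, rpm=0)
throttle_to(5411): rpm ← 5411
set_airspeed(60.48): V ← 60.48 m/s
adjust_airspeed(-3.19): V ← 60.48 -3.19 = 57.29 m/s
adjust_airspeed(+11.79): V ← 57.29 +11.79 = 69.08 m/s
adjust_airspeed(+11.45): V ← 69.08 +11.45 = 80.53 m/s
final state: V = 80.53 m/s, rpm = 5411 → n = rpm/60 = 90.183333 rev/s
J = V / (n·D) = 80.53 / (90.183333 × 0.589) = 1.516059
regime bands: climb J<0.3947 | cruise [0.3947, 0.7895) | windmill J≥0.7895
J = 1.5161 → windmill

J = 1.5161, regime = windmill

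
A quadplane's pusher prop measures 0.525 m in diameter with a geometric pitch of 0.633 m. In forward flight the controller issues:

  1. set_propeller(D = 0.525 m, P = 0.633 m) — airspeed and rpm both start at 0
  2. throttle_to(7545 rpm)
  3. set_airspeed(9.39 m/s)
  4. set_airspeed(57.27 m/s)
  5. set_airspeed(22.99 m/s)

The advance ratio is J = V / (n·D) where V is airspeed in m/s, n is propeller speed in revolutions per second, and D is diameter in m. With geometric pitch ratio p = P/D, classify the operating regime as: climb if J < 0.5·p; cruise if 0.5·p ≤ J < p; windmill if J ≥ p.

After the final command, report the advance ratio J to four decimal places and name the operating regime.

J = 0.3482, regime = climb

set_propeller: D = 0.525 m, P = 0.633 m (p = P/D = 1.205714); state ← (V=0, rpm=0)
throttle_to(7545): rpm ← 7545
set_airspeed(9.39): V ← 9.39 m/s
set_airspeed(57.27): V ← 57.27 m/s
set_airspeed(22.99): V ← 22.99 m/s
final state: V = 22.99 m/s, rpm = 7545 → n = rpm/60 = 125.750000 rev/s
J = V / (n·D) = 22.99 / (125.750000 × 0.525) = 0.348234
regime bands: climb J<0.6029 | cruise [0.6029, 1.2057) | windmill J≥1.2057
J = 0.3482 → climb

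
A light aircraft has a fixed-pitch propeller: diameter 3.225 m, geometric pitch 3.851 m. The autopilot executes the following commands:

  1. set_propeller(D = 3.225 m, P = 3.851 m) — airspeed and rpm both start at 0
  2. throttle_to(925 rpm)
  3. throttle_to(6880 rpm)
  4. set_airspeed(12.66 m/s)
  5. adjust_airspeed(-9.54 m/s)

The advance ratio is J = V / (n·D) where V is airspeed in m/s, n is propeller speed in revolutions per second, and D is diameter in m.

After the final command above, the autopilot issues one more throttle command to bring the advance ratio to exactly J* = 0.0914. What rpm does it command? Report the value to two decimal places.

set_propeller: D = 3.225 m, P = 3.851 m (p = P/D = 1.194109); state ← (V=0, rpm=0)
throttle_to(925): rpm ← 925
throttle_to(6880): rpm ← 6880
set_airspeed(12.66): V ← 12.66 m/s
adjust_airspeed(-9.54): V ← 12.66 -9.54 = 3.12 m/s
final state: V = 3.12 m/s, rpm = 6880 → n = rpm/60 = 114.666667 rev/s
target J* = 0.0914; solve J* = V/(n·D) for n: n = V/(J*·D) = 3.12/(0.0914 × 3.225) = 10.584703 rev/s
rpm = 60·n = 635.082184

rpm = 635.08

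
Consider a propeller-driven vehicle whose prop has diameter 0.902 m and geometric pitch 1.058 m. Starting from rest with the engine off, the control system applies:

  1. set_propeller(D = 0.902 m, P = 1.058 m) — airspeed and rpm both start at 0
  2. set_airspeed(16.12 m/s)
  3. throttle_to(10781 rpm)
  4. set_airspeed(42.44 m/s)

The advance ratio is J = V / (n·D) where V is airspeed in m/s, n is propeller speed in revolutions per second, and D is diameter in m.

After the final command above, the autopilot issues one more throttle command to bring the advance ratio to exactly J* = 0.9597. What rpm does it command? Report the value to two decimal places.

set_propeller: D = 0.902 m, P = 1.058 m (p = P/D = 1.172949); state ← (V=0, rpm=0)
set_airspeed(16.12): V ← 16.12 m/s
throttle_to(10781): rpm ← 10781
set_airspeed(42.44): V ← 42.44 m/s
final state: V = 42.44 m/s, rpm = 10781 → n = rpm/60 = 179.683333 rev/s
target J* = 0.9597; solve J* = V/(n·D) for n: n = V/(J*·D) = 42.44/(0.9597 × 0.902) = 49.026777 rev/s
rpm = 60·n = 2941.606613

rpm = 2941.61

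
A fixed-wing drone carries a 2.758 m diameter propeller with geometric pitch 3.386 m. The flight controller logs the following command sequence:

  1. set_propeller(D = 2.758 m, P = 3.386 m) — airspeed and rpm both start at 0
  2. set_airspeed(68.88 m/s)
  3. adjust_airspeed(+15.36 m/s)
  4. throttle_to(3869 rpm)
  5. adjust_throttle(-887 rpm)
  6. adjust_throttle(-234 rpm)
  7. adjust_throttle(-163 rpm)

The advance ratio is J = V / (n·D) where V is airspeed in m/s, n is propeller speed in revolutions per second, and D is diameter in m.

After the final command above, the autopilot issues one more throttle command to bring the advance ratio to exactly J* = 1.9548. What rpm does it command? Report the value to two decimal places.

set_propeller: D = 2.758 m, P = 3.386 m (p = P/D = 1.227701); state ← (V=0, rpm=0)
set_airspeed(68.88): V ← 68.88 m/s
adjust_airspeed(+15.36): V ← 68.88 +15.36 = 84.24 m/s
throttle_to(3869): rpm ← 3869
adjust_throttle(-887): rpm ← 3869 -887 = 2982
adjust_throttle(-234): rpm ← 2982 -234 = 2748
adjust_throttle(-163): rpm ← 2748 -163 = 2585
final state: V = 84.24 m/s, rpm = 2585 → n = rpm/60 = 43.083333 rev/s
target J* = 1.9548; solve J* = V/(n·D) for n: n = V/(J*·D) = 84.24/(1.9548 × 2.758) = 15.625063 rev/s
rpm = 60·n = 937.503756

rpm = 937.50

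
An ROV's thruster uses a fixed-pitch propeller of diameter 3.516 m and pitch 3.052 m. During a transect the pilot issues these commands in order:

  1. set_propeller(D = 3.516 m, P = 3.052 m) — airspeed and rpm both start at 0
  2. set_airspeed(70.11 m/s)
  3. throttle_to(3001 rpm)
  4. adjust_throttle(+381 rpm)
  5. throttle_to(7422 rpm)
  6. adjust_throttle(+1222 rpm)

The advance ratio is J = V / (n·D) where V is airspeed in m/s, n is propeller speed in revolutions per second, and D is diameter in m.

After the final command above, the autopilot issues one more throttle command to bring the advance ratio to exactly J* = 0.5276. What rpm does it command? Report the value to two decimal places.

set_propeller: D = 3.516 m, P = 3.052 m (p = P/D = 0.868032); state ← (V=0, rpm=0)
set_airspeed(70.11): V ← 70.11 m/s
throttle_to(3001): rpm ← 3001
adjust_throttle(+381): rpm ← 3001 +381 = 3382
throttle_to(7422): rpm ← 7422
adjust_throttle(+1222): rpm ← 7422 +1222 = 8644
final state: V = 70.11 m/s, rpm = 8644 → n = rpm/60 = 144.066667 rev/s
target J* = 0.5276; solve J* = V/(n·D) for n: n = V/(J*·D) = 70.11/(0.5276 × 3.516) = 37.794301 rev/s
rpm = 60·n = 2267.658041

rpm = 2267.66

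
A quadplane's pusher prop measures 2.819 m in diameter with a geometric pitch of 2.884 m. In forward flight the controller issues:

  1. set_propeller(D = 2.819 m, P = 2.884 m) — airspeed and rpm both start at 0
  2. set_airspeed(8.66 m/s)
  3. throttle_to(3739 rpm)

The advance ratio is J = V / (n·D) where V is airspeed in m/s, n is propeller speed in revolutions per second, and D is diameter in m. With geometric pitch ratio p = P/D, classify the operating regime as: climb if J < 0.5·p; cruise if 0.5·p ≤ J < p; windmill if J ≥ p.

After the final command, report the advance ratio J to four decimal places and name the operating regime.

set_propeller: D = 2.819 m, P = 2.884 m (p = P/D = 1.023058); state ← (V=0, rpm=0)
set_airspeed(8.66): V ← 8.66 m/s
throttle_to(3739): rpm ← 3739
final state: V = 8.66 m/s, rpm = 3739 → n = rpm/60 = 62.316667 rev/s
J = V / (n·D) = 8.66 / (62.316667 × 2.819) = 0.049297
regime bands: climb J<0.5115 | cruise [0.5115, 1.0231) | windmill J≥1.0231
J = 0.0493 → climb

J = 0.0493, regime = climb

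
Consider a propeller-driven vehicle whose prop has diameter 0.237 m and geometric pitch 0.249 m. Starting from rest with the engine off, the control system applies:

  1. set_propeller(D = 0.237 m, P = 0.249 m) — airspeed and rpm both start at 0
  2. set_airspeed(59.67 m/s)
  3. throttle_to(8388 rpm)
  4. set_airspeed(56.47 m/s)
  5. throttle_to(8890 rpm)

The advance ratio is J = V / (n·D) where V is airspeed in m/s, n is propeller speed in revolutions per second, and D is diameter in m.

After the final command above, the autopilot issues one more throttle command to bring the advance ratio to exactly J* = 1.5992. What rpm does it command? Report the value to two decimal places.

rpm = 8939.60

set_propeller: D = 0.237 m, P = 0.249 m (p = P/D = 1.050633); state ← (V=0, rpm=0)
set_airspeed(59.67): V ← 59.67 m/s
throttle_to(8388): rpm ← 8388
set_airspeed(56.47): V ← 56.47 m/s
throttle_to(8890): rpm ← 8890
final state: V = 56.47 m/s, rpm = 8890 → n = rpm/60 = 148.166667 rev/s
target J* = 1.5992; solve J* = V/(n·D) for n: n = V/(J*·D) = 56.47/(1.5992 × 0.237) = 148.993273 rev/s
rpm = 60·n = 8939.596380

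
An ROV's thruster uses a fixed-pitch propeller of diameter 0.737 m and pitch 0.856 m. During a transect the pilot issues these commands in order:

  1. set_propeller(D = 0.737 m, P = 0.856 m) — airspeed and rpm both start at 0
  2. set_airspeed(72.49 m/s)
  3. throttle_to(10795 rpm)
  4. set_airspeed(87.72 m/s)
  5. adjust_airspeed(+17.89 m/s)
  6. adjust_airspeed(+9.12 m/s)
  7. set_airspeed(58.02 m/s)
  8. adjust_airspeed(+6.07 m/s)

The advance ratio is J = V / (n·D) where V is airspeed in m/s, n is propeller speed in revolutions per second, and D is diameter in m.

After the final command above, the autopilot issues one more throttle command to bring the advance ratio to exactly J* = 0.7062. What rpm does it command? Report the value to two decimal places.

rpm = 7388.33

set_propeller: D = 0.737 m, P = 0.856 m (p = P/D = 1.161465); state ← (V=0, rpm=0)
set_airspeed(72.49): V ← 72.49 m/s
throttle_to(10795): rpm ← 10795
set_airspeed(87.72): V ← 87.72 m/s
adjust_airspeed(+17.89): V ← 87.72 +17.89 = 105.61 m/s
adjust_airspeed(+9.12): V ← 105.61 +9.12 = 114.73 m/s
set_airspeed(58.02): V ← 58.02 m/s
adjust_airspeed(+6.07): V ← 58.02 +6.07 = 64.09 m/s
final state: V = 64.09 m/s, rpm = 10795 → n = rpm/60 = 179.916667 rev/s
target J* = 0.7062; solve J* = V/(n·D) for n: n = V/(J*·D) = 64.09/(0.7062 × 0.737) = 123.138844 rev/s
rpm = 60·n = 7388.330611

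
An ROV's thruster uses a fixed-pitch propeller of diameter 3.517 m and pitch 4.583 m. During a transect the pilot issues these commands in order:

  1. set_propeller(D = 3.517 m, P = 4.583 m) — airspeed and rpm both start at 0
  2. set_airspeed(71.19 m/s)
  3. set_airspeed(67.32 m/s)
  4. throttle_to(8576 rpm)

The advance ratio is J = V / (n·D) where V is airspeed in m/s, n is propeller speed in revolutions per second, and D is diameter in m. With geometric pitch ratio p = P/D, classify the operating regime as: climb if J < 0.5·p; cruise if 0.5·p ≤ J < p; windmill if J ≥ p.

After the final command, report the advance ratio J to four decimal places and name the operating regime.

set_propeller: D = 3.517 m, P = 4.583 m (p = P/D = 1.303099); state ← (V=0, rpm=0)
set_airspeed(71.19): V ← 71.19 m/s
set_airspeed(67.32): V ← 67.32 m/s
throttle_to(8576): rpm ← 8576
final state: V = 67.32 m/s, rpm = 8576 → n = rpm/60 = 142.933333 rev/s
J = V / (n·D) = 67.32 / (142.933333 × 3.517) = 0.133918
regime bands: climb J<0.6515 | cruise [0.6515, 1.3031) | windmill J≥1.3031
J = 0.1339 → climb

J = 0.1339, regime = climb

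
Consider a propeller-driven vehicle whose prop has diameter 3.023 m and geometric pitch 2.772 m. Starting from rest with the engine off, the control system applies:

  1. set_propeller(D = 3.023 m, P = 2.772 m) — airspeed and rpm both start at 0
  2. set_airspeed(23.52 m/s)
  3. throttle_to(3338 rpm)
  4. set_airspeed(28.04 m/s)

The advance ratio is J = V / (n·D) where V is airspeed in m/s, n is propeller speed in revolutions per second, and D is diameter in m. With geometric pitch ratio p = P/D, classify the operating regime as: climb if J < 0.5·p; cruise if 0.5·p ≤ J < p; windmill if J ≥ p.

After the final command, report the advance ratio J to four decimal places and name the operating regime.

J = 0.1667, regime = climb

set_propeller: D = 3.023 m, P = 2.772 m (p = P/D = 0.916970); state ← (V=0, rpm=0)
set_airspeed(23.52): V ← 23.52 m/s
throttle_to(3338): rpm ← 3338
set_airspeed(28.04): V ← 28.04 m/s
final state: V = 28.04 m/s, rpm = 3338 → n = rpm/60 = 55.633333 rev/s
J = V / (n·D) = 28.04 / (55.633333 × 3.023) = 0.166727
regime bands: climb J<0.4585 | cruise [0.4585, 0.9170) | windmill J≥0.9170
J = 0.1667 → climb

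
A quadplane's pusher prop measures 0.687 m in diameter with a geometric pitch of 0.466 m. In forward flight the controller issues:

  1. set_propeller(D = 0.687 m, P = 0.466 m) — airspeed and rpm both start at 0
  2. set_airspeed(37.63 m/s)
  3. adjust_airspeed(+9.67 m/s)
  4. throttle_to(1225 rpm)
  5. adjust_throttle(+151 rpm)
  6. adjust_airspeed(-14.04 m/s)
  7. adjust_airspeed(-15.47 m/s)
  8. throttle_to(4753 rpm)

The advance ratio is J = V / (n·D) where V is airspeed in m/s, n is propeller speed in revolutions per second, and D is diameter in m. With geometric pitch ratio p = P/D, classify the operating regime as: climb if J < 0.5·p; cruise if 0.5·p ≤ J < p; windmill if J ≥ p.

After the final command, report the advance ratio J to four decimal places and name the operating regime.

J = 0.3269, regime = climb

set_propeller: D = 0.687 m, P = 0.466 m (p = P/D = 0.678311); state ← (V=0, rpm=0)
set_airspeed(37.63): V ← 37.63 m/s
adjust_airspeed(+9.67): V ← 37.63 +9.67 = 47.3 m/s
throttle_to(1225): rpm ← 1225
adjust_throttle(+151): rpm ← 1225 +151 = 1376
adjust_airspeed(-14.04): V ← 47.3 -14.04 = 33.26 m/s
adjust_airspeed(-15.47): V ← 33.26 -15.47 = 17.79 m/s
throttle_to(4753): rpm ← 4753
final state: V = 17.79 m/s, rpm = 4753 → n = rpm/60 = 79.216667 rev/s
J = V / (n·D) = 17.79 / (79.216667 × 0.687) = 0.326891
regime bands: climb J<0.3392 | cruise [0.3392, 0.6783) | windmill J≥0.6783
J = 0.3269 → climb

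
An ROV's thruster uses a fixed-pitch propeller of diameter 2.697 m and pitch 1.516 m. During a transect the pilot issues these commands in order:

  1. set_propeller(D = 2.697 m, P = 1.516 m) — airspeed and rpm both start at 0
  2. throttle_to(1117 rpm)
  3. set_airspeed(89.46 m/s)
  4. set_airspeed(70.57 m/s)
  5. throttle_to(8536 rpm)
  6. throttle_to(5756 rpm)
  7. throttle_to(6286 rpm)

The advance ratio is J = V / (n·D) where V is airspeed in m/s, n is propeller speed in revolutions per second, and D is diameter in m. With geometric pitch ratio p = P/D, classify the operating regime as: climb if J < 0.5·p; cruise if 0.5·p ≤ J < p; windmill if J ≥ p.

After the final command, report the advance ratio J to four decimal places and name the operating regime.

J = 0.2498, regime = climb

set_propeller: D = 2.697 m, P = 1.516 m (p = P/D = 0.562106); state ← (V=0, rpm=0)
throttle_to(1117): rpm ← 1117
set_airspeed(89.46): V ← 89.46 m/s
set_airspeed(70.57): V ← 70.57 m/s
throttle_to(8536): rpm ← 8536
throttle_to(5756): rpm ← 5756
throttle_to(6286): rpm ← 6286
final state: V = 70.57 m/s, rpm = 6286 → n = rpm/60 = 104.766667 rev/s
J = V / (n·D) = 70.57 / (104.766667 × 2.697) = 0.249756
regime bands: climb J<0.2811 | cruise [0.2811, 0.5621) | windmill J≥0.5621
J = 0.2498 → climb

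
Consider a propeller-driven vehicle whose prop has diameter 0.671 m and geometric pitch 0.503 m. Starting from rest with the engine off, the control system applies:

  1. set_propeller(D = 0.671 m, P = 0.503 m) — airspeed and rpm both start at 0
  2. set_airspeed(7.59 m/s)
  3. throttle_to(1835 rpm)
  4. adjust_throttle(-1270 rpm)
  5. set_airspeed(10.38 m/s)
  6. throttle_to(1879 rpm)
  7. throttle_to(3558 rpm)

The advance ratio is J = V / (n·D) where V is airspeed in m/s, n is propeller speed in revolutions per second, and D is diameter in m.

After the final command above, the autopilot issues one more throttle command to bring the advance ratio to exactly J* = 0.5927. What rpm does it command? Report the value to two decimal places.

set_propeller: D = 0.671 m, P = 0.503 m (p = P/D = 0.749627); state ← (V=0, rpm=0)
set_airspeed(7.59): V ← 7.59 m/s
throttle_to(1835): rpm ← 1835
adjust_throttle(-1270): rpm ← 1835 -1270 = 565
set_airspeed(10.38): V ← 10.38 m/s
throttle_to(1879): rpm ← 1879
throttle_to(3558): rpm ← 3558
final state: V = 10.38 m/s, rpm = 3558 → n = rpm/60 = 59.300000 rev/s
target J* = 0.5927; solve J* = V/(n·D) for n: n = V/(J*·D) = 10.38/(0.5927 × 0.671) = 26.099964 rev/s
rpm = 60·n = 1565.997832

rpm = 1566.00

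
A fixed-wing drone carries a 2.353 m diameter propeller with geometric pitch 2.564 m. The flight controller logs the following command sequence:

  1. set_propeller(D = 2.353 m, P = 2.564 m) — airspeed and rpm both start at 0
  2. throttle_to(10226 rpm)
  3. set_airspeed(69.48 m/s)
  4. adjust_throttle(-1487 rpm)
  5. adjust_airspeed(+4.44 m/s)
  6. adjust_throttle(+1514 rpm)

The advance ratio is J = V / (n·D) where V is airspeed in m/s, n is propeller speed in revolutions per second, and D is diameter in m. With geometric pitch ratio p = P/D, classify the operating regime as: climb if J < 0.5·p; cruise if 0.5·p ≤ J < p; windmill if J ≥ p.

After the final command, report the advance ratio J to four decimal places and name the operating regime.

set_propeller: D = 2.353 m, P = 2.564 m (p = P/D = 1.089673); state ← (V=0, rpm=0)
throttle_to(10226): rpm ← 10226
set_airspeed(69.48): V ← 69.48 m/s
adjust_throttle(-1487): rpm ← 10226 -1487 = 8739
adjust_airspeed(+4.44): V ← 69.48 +4.44 = 73.92 m/s
adjust_throttle(+1514): rpm ← 8739 +1514 = 10253
final state: V = 73.92 m/s, rpm = 10253 → n = rpm/60 = 170.883333 rev/s
J = V / (n·D) = 73.92 / (170.883333 × 2.353) = 0.183840
regime bands: climb J<0.5448 | cruise [0.5448, 1.0897) | windmill J≥1.0897
J = 0.1838 → climb

J = 0.1838, regime = climb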